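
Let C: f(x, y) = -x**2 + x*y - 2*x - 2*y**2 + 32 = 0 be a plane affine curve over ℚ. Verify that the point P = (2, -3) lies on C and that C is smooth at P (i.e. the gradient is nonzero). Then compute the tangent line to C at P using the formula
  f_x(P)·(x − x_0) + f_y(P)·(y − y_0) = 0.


Tangent line at P: -9*x + 14*y + 60 = 0.

Step 1: f(2, -3) = 0, so P lies on C.
Step 2: partial derivatives
  f_x(x, y) = -2*x + y - 2, f_y(x, y) = x - 4*y.
  f_x(P) = -9, f_y(P) = 14 (gradient nonzero, so P is smooth).
Step 3: tangent line at P: -9·(x − 2) + 14·(y − -3) = 0.
Expanding: -9*x + 14*y + 60 = 0.


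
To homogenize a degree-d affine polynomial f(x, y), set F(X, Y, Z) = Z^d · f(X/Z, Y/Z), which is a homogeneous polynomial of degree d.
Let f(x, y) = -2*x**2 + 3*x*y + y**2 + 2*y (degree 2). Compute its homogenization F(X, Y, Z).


F(X, Y, Z) = -2*X**2 + 3*X*Y + Y**2 + 2*Y*Z

deg(f) = 2.
Substitute x = X/Z, y = Y/Z into f, then multiply by Z^2.
  monomial -2·x^2·y^0 ↦ -2·X^2·Y^0·Z^0.
  monomial 3·x^1·y^1 ↦ 3·X^1·Y^1·Z^0.
  monomial 1·x^0·y^2 ↦ 1·X^0·Y^2·Z^0.
  monomial 2·x^0·y^1 ↦ 2·X^0·Y^1·Z^1.
Collecting: F(X, Y, Z) = -2*X**2 + 3*X*Y + Y**2 + 2*Y*Z.


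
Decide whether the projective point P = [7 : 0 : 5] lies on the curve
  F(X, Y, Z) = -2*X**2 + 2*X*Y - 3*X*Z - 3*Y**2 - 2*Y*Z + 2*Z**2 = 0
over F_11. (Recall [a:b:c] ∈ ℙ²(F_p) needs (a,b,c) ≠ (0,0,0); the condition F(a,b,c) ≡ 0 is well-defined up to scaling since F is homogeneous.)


F(7,0,5) ≡ 1 (mod 11); P is NOT on the curve.

Evaluate F(7, 0, 5) term-by-term (mod 11).
  -2*X**2 ↦ -2·49·1·1 = -98
  2*X*Y ↦ 2·7·0·1 = 0
  -3*X*Z ↦ -3·7·1·5 = -105
  -3*Y**2 ↦ -3·1·0·1 = 0
  -2*Y*Z ↦ -2·1·0·5 = 0
  2*Z**2 ↦ 2·1·1·25 = 50
Sum: F(7, 0, 5) = (-98) + (0) + (-105) + (0) + (0) + (50) = -153.
Reducing mod 11: -153 ≡ 1 (mod 11).
Since F(a, b, c) ≡ 1 ≠ 0 (mod 11), P does NOT lie on the curve.


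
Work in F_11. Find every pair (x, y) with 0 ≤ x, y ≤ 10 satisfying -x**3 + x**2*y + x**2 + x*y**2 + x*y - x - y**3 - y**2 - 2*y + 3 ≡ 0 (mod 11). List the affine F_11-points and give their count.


Affine F_11-points: {(0, 9), (1, 7), (3, 9), (6, 8), (7, 9), (9, 7)}; count = 6.

For each of the 121 pairs (x, y) ∈ F_11², evaluate f(x, y) mod 11. Record the zeros.
  x = 0: [0↦3, 1↦10, 2↦9, 3↦5, 4↦3, 5↦8, 6↦3, 7↦4, 8↦5, 9↦0, 10↦5]  zeros at y ∈ {9}
  x = 1: [0↦2, 1↦1, 2↦5, 3↦8, 4↦4, 5↦9, 6↦6, 7↦0, 8↦7, 9↦10, 10↦3]  zeros at y ∈ {7}
  x = 2: [0↦8, 1↦1, 2↦1, 3↦2, 4↦9, 5↦5, 6↦6, 7↦6, 8↦10, 9↦1, 10↦6]  zeros at y ∈ ∅
  x = 3: [0↦4, 1↦4, 2↦2, 3↦3, 4↦1, 5↦1, 6↦8, 7↦5, 8↦8, 9↦0, 10↦8]  zeros at y ∈ {9}
  x = 4: [0↦6, 1↦4, 2↦2, 3↦5, 4↦7, 5↦2, 6↦6, 7↦2, 8↦6, 9↦1, 10↦3]  zeros at y ∈ ∅
  x = 5: [0↦8, 1↦6, 2↦6, 3↦2, 4↦10, 5↦2, 6↦5, 7↦2, 8↦9, 9↦9, 10↦7]  zeros at y ∈ ∅
  x = 6: [0↦4, 1↦4, 2↦8, 3↦10, 4↦4, 5↦6, 6↦10, 7↦10, 8↦0, 9↦7, 10↦3]  zeros at y ∈ {8}
  x = 7: [0↦10, 1↦3, 2↦2, 3↦1, 4↦5, 5↦8, 6↦4, 7↦9, 8↦6, 9↦0, 10↦7]  zeros at y ∈ {9}
  x = 8: [0↦9, 1↦8, 2↦4, 3↦2, 4↦7, 5↦2, 6↦3, 7↦4, 8↦10, 9↦4, 10↦2]  zeros at y ∈ ∅
  x = 9: [0↦6, 1↦2, 2↦8, 3↦7, 4↦4, 5↦4, 6↦1, 7↦0, 8↦6, 9↦2, 10↦4]  zeros at y ∈ {7}
  x = 10: [0↦6, 1↦1, 2↦8, 3↦10, 4↦1, 5↦8, 6↦3, 7↦2, 8↦10, 9↦10, 10↦7]  zeros at y ∈ ∅
Collecting zeros: affine points = {(0, 9), (1, 7), (3, 9), (6, 8), (7, 9), (9, 7)}.
Total count |C(F_11)_aff| = 6.


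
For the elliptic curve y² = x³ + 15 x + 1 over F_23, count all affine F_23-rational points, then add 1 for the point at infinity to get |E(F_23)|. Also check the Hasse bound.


Affine points = {(0, 1), (0, 22), (2, 4), (2, 19), (3, 2), (3, 21), (6, 10), (6, 13), (7, 9), (7, 14), (8, 9), (8, 14), (10, 1), (10, 22), (11, 5), (11, 18), (12, 0), (13, 1), (13, 22), (15, 6), (15, 17), (16, 6), (16, 17), (18, 10), (18, 13), (21, 3), (21, 20), (22, 10), (22, 13)}; affine count = 29; |E(F_23)| = 30.

Discriminant check: Δ ∝ 4a³ + 27b² = 4·15³ + 27·1² = 4·3375 + 27·1 ≡ 3 (mod 23). Nonzero ⇒ E is nonsingular.
For each x ∈ F_23, compute rhs = x³ + 15·x + 1 mod 23, then count y ∈ F_23 with y² ≡ rhs.
  x = 0: rhs = 1, matching y values: 1, 22 (2 points).
  x = 1: rhs = 17, matching y values: none (0 points).
  x = 2: rhs = 16, matching y values: 4, 19 (2 points).
  x = 3: rhs = 4, matching y values: 2, 21 (2 points).
  x = 4: rhs = 10, matching y values: none (0 points).
  x = 5: rhs = 17, matching y values: none (0 points).
  x = 6: rhs = 8, matching y values: 10, 13 (2 points).
  x = 7: rhs = 12, matching y values: 9, 14 (2 points).
  x = 8: rhs = 12, matching y values: 9, 14 (2 points).
  x = 9: rhs = 14, matching y values: none (0 points).
  x = 10: rhs = 1, matching y values: 1, 22 (2 points).
  x = 11: rhs = 2, matching y values: 5, 18 (2 points).
  x = 12: rhs = 0, matching y values: 0 (1 points).
  x = 13: rhs = 1, matching y values: 1, 22 (2 points).
  x = 14: rhs = 11, matching y values: none (0 points).
  x = 15: rhs = 13, matching y values: 6, 17 (2 points).
  x = 16: rhs = 13, matching y values: 6, 17 (2 points).
  x = 17: rhs = 17, matching y values: none (0 points).
  x = 18: rhs = 8, matching y values: 10, 13 (2 points).
  x = 19: rhs = 15, matching y values: none (0 points).
  x = 20: rhs = 21, matching y values: none (0 points).
  x = 21: rhs = 9, matching y values: 3, 20 (2 points).
  x = 22: rhs = 8, matching y values: 10, 13 (2 points).
Total affine count: 29.
Full point count |E(F_23)| = 29 + 1 = 30.
Hasse bound: |30 − (23+1)| = |6| = 6 ≤ 2√23 ≈ 9.5917 ✓.


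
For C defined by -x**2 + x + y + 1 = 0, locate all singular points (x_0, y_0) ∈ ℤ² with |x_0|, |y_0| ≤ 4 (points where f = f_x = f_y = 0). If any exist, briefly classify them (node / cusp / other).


No singular points in the scanned grid; C is smooth there.

Compute partial derivatives:
  f_x = 1 - 2*x.
  f_y = 1.
f_y = 1 is a nonzero constant, so f_y never vanishes: no point (x, y) can satisfy f = f_x = f_y = 0. In particular no (x, y) ∈ {−4, ..., 4}² is singular; the curve is smooth.


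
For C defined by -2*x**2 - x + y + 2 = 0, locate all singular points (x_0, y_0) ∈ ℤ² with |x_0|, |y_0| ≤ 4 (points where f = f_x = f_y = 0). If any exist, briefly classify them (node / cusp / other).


No singular points in the scanned grid; C is smooth there.

Compute partial derivatives:
  f_x = -4*x - 1.
  f_y = 1.
f_y = 1 is a nonzero constant, so f_y never vanishes: no point (x, y) can satisfy f = f_x = f_y = 0. In particular no (x, y) ∈ {−4, ..., 4}² is singular; the curve is smooth.


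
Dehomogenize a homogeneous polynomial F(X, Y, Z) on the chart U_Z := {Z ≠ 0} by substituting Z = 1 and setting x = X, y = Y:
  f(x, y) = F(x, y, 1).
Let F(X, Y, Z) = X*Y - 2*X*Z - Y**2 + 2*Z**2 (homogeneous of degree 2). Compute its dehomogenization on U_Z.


f(x, y) = x*y - 2*x - y**2 + 2

On U_Z we set Z = 1. Each monomial c·X^i·Y^j·Z^k in F becomes c·x^i·y^j·1^k = c·x^i·y^j.
Substituting Z = 1: F(X, Y, 1) = x*y - 2*x - y**2 + 2.
Note: deg(f) ≤ deg(F) = 2; strict inequality happens when F is divisible by Z (lost terms).


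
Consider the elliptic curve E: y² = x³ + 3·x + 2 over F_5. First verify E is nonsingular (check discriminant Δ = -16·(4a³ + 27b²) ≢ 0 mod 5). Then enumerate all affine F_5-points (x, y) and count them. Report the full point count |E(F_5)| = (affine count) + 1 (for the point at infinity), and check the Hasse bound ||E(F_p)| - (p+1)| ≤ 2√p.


Affine points = {(1, 1), (1, 4), (2, 1), (2, 4)}; affine count = 4; |E(F_5)| = 5.

Discriminant check: Δ ∝ 4a³ + 27b² = 4·3³ + 27·2² = 4·27 + 27·4 ≡ 1 (mod 5). Nonzero ⇒ E is nonsingular.
For each x ∈ F_5, compute rhs = x³ + 3·x + 2 mod 5, then count y ∈ F_5 with y² ≡ rhs.
  x = 0: rhs = 2, matching y values: none (0 points).
  x = 1: rhs = 1, matching y values: 1, 4 (2 points).
  x = 2: rhs = 1, matching y values: 1, 4 (2 points).
  x = 3: rhs = 3, matching y values: none (0 points).
  x = 4: rhs = 3, matching y values: none (0 points).
Total affine count: 4.
Full point count |E(F_5)| = 4 + 1 = 5.
Hasse bound: |5 − (5+1)| = |-1| = 1 ≤ 2√5 ≈ 4.4721 ✓.


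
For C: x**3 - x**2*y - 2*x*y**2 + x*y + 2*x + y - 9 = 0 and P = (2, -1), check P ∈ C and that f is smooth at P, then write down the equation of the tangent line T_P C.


Tangent line at P: 15*x + 7*y - 23 = 0.

Step 1: f(2, -1) = 0, so P lies on C.
Step 2: partial derivatives
  f_x(x, y) = 3*x**2 - 2*x*y - 2*y**2 + y + 2, f_y(x, y) = -x**2 - 4*x*y + x + 1.
  f_x(P) = 15, f_y(P) = 7 (gradient nonzero, so P is smooth).
Step 3: tangent line at P: 15·(x − 2) + 7·(y − -1) = 0.
Expanding: 15*x + 7*y - 23 = 0.


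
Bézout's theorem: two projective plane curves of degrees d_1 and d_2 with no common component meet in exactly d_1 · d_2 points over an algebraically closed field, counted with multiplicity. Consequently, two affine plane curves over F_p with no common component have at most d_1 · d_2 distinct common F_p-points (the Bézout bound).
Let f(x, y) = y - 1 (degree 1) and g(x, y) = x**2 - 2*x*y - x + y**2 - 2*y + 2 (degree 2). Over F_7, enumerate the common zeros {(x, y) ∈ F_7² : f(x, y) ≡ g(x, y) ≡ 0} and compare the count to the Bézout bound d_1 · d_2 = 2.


Common zeros: ∅; count = 0; Bézout bound = 2.

deg(f) = 1, deg(g) = 2, so Bézout bound = 2.
Scan x ∈ F_7. For each x, list the y ∈ F_7 with f(x, y) ≡ 0 and those with g(x, y) ≡ 0 (mod 7); the common zeros in that column are the intersection.
  x = 0: f ≡ 0 at y ∈ {1}; g ≡ 0 at y ∈ ∅; common: ∅.
  x = 1: f ≡ 0 at y ∈ {1}; g ≡ 0 at y ∈ {5, 6}; common: ∅.
  x = 2: f ≡ 0 at y ∈ {1}; g ≡ 0 at y ∈ ∅; common: ∅.
  x = 3: f ≡ 0 at y ∈ {1}; g ≡ 0 at y ∈ {3, 5}; common: ∅.
  x = 4: f ≡ 0 at y ∈ {1}; g ≡ 0 at y ∈ {0, 3}; common: ∅.
  x = 5: f ≡ 0 at y ∈ {1}; g ≡ 0 at y ∈ {6}; common: ∅.
  x = 6: f ≡ 0 at y ∈ {1}; g ≡ 0 at y ∈ ∅; common: ∅.
Collecting: common zeros = ∅, so the count is 0.
Comparison with the Bézout bound: 0 ≤ 2 = deg(f)·deg(g), as expected for curves with no common component (the affine F_7-count falls short of the bound because intersections may lie at infinity, over extension fields, or carry multiplicity).


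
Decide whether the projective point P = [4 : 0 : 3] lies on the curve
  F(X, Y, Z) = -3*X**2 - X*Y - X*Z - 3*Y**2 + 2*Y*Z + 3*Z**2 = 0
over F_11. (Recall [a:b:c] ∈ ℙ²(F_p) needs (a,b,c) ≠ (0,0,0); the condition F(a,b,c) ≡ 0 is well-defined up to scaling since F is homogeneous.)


F(4,0,3) ≡ 0 (mod 11); P is on the curve.

Evaluate F(4, 0, 3) term-by-term (mod 11).
  -3*X**2 ↦ -3·16·1·1 = -48
  -X*Y ↦ -1·4·0·1 = 0
  -X*Z ↦ -1·4·1·3 = -12
  -3*Y**2 ↦ -3·1·0·1 = 0
  2*Y*Z ↦ 2·1·0·3 = 0
  3*Z**2 ↦ 3·1·1·9 = 27
Sum: F(4, 0, 3) = (-48) + (0) + (-12) + (0) + (0) + (27) = -33.
Reducing mod 11: -33 ≡ 0 (mod 11).
Since F(a, b, c) ≡ 0 (mod 11), P lies on the curve.


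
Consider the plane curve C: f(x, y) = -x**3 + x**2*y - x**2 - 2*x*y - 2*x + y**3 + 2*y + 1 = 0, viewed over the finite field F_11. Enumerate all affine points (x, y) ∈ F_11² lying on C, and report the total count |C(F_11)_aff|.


Affine F_11-points: {(0, 9), (1, 8), (4, 5), (7, 6), (9, 3)}; count = 5.

For each of the 121 pairs (x, y) ∈ F_11², evaluate f(x, y) mod 11. Record the zeros.
  x = 0: [0↦1, 1↦4, 2↦2, 3↦1, 4↦7, 5↦4, 6↦9, 7↦6, 8↦1, 9↦0, 10↦9]  zeros at y ∈ {9}
  x = 1: [0↦8, 1↦10, 2↦7, 3↦5, 4↦10, 5↦6, 6↦10, 7↦6, 8↦0, 9↦9, 10↦6]  zeros at y ∈ {8}
  x = 2: [0↦7, 1↦10, 2↦8, 3↦7, 4↦2, 5↦10, 6↦4, 7↦1, 8↦7, 9↦6, 10↦4]  zeros at y ∈ ∅
  x = 3: [0↦3, 1↦9, 2↦10, 3↦1, 4↦10, 5↦10, 6↦7, 7↦7, 8↦5, 9↦7, 10↦8]  zeros at y ∈ ∅
  x = 4: [0↦1, 1↦1, 2↦7, 3↦3, 4↦6, 5↦0, 6↦2, 7↦7, 8↦10, 9↦6, 10↦1]  zeros at y ∈ {5}
  x = 5: [0↦6, 1↦2, 2↦4, 3↦7, 4↦6, 5↦7, 6↦5, 7↦6, 8↦5, 9↦8, 10↦10]  zeros at y ∈ ∅
  x = 6: [0↦1, 1↦6, 2↦6, 3↦7, 4↦4, 5↦3, 6↦10, 7↦9, 8↦6, 9↦7, 10↦7]  zeros at y ∈ ∅
  x = 7: [0↦2, 1↦7, 2↦7, 3↦8, 4↦5, 5↦4, 6↦0, 7↦10, 8↦7, 9↦8, 10↦8]  zeros at y ∈ {6}
  x = 8: [0↦3, 1↦10, 2↦1, 3↦4, 4↦3, 5↦4, 6↦2, 7↦3, 8↦2, 9↦5, 10↦7]  zeros at y ∈ ∅
  x = 9: [0↦9, 1↦9, 2↦4, 3↦0, 4↦3, 5↦8, 6↦10, 7↦4, 8↦7, 9↦3, 10↦9]  zeros at y ∈ {3}
  x = 10: [0↦3, 1↦9, 2↦10, 3↦1, 4↦10, 5↦10, 6↦7, 7↦7, 8↦5, 9↦7, 10↦8]  zeros at y ∈ ∅
Collecting zeros: affine points = {(0, 9), (1, 8), (4, 5), (7, 6), (9, 3)}.
Total count |C(F_11)_aff| = 5.


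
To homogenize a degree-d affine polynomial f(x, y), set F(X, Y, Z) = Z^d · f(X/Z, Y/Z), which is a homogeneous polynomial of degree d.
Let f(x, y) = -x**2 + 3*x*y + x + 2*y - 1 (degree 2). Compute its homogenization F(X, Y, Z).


F(X, Y, Z) = -X**2 + 3*X*Y + X*Z + 2*Y*Z - Z**2

deg(f) = 2.
Substitute x = X/Z, y = Y/Z into f, then multiply by Z^2.
  monomial -1·x^2·y^0 ↦ -1·X^2·Y^0·Z^0.
  monomial 3·x^1·y^1 ↦ 3·X^1·Y^1·Z^0.
  monomial 1·x^1·y^0 ↦ 1·X^1·Y^0·Z^1.
  monomial 2·x^0·y^1 ↦ 2·X^0·Y^1·Z^1.
  monomial -1·x^0·y^0 ↦ -1·X^0·Y^0·Z^2.
Collecting: F(X, Y, Z) = -X**2 + 3*X*Y + X*Z + 2*Y*Z - Z**2.


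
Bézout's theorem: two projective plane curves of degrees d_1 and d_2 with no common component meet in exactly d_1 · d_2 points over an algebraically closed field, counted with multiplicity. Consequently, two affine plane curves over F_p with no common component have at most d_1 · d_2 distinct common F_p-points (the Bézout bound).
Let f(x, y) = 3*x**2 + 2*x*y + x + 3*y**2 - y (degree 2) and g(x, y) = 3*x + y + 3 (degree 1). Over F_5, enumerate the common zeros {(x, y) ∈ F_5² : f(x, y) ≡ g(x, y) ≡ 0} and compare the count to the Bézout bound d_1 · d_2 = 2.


Common zeros: {(0, 2), (2, 1)}; count = 2; Bézout bound = 2.

deg(f) = 2, deg(g) = 1, so Bézout bound = 2.
Scan x ∈ F_5. For each x, list the y ∈ F_5 with f(x, y) ≡ 0 and those with g(x, y) ≡ 0 (mod 5); the common zeros in that column are the intersection.
  x = 0: f ≡ 0 at y ∈ {0, 2}; g ≡ 0 at y ∈ {2}; common: {2}.
  x = 1: f ≡ 0 at y ∈ ∅; g ≡ 0 at y ∈ {4}; common: ∅.
  x = 2: f ≡ 0 at y ∈ {1, 3}; g ≡ 0 at y ∈ {1}; common: {1}.
  x = 3: f ≡ 0 at y ∈ {0}; g ≡ 0 at y ∈ {3}; common: ∅.
  x = 4: f ≡ 0 at y ∈ {3}; g ≡ 0 at y ∈ {0}; common: ∅.
Collecting: common zeros = {(0, 2), (2, 1)}, so the count is 2.
Comparison with the Bézout bound: 2 ≤ 2 = deg(f)·deg(g), as expected for curves with no common component (the bound is attained).


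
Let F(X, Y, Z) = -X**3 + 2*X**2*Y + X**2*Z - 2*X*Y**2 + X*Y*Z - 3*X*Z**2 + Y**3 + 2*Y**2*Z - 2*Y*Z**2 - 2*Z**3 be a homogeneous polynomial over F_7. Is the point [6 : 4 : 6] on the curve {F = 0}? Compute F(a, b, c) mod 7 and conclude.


F(6,4,6) ≡ 3 (mod 7); P is NOT on the curve.

Evaluate F(6, 4, 6) term-by-term (mod 7).
  -X**3 ↦ -1·216·1·1 = -216
  2*X**2*Y ↦ 2·36·4·1 = 288
  X**2*Z ↦ 1·36·1·6 = 216
  -2*X*Y**2 ↦ -2·6·16·1 = -192
  X*Y*Z ↦ 1·6·4·6 = 144
  -3*X*Z**2 ↦ -3·6·1·36 = -648
  Y**3 ↦ 1·1·64·1 = 64
  2*Y**2*Z ↦ 2·1·16·6 = 192
  -2*Y*Z**2 ↦ -2·1·4·36 = -288
  -2*Z**3 ↦ -2·1·1·216 = -432
Sum: F(6, 4, 6) = (-216) + (288) + (216) + (-192) + (144) + (-648) + (64) + (192) + (-288) + (-432) = -872.
Reducing mod 7: -872 ≡ 3 (mod 7).
Since F(a, b, c) ≡ 3 ≠ 0 (mod 7), P does NOT lie on the curve.


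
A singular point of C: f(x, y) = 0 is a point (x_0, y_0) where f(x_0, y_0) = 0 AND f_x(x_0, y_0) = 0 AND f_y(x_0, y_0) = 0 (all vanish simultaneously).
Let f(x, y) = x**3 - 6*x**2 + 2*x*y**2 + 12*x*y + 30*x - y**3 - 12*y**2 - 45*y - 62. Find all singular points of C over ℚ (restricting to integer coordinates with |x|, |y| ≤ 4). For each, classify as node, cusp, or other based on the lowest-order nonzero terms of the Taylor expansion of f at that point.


Singular points: {(2, -3)}; classification: cusp.

Compute partial derivatives:
  f_x = 3*x**2 - 12*x + 2*y**2 + 12*y + 30.
  f_y = 4*x*y + 12*x - 3*y**2 - 24*y - 45.
Scan x_0 ∈ {−4, ..., 4}. For each x_0, f_y(x_0, y) is a polynomial in y; find its integer roots y ∈ {−4, ..., 4}, then test f_x and f at those candidates.
  x = -4: f_y(-4, y) = -3*y**2 - 40*y - 93; vanishes at y ∈ {-3}. (-4, -3): f_x = 108 ≠ 0.
  x = -3: f_y(-3, y) = -3*y**2 - 36*y - 81; vanishes at y ∈ {-3}. (-3, -3): f_x = 75 ≠ 0.
  x = -2: f_y(-2, y) = -3*y**2 - 32*y - 69; vanishes at y ∈ {-3}. (-2, -3): f_x = 48 ≠ 0.
  x = -1: f_y(-1, y) = -3*y**2 - 28*y - 57; vanishes at y ∈ {-3}. (-1, -3): f_x = 27 ≠ 0.
  x = 0: f_y(0, y) = -3*y**2 - 24*y - 45; vanishes at y ∈ {-3}. (0, -3): f_x = 12 ≠ 0.
  x = 1: f_y(1, y) = -3*y**2 - 20*y - 33; vanishes at y ∈ {-3}. (1, -3): f_x = 3 ≠ 0.
  x = 2: f_y(2, y) = -3*y**2 - 16*y - 21; vanishes at y ∈ {-3}. (2, -3): f_x = 0, f = 0 — SINGULAR.
  x = 3: f_y(3, y) = -3*y**2 - 12*y - 9; vanishes at y ∈ {-3, -1}. (3, -3): f_x = 3 ≠ 0; (3, -1): f_x = 11 ≠ 0.
  x = 4: f_y(4, y) = -3*y**2 - 8*y + 3; vanishes at y ∈ {-3}. (4, -3): f_x = 12 ≠ 0.
Only singular point on the grid: (2, -3).
Classify: substitute x = 2 + u, y = -3 + v and expand: f = u**3 + 2*u*v**2 - v**3 + v**2.
No constant or linear terms (consistent with a singular point). Quadratic part: v**2. Cubic part: u**3 + 2*u*v**2 - v**3.
The quadratic part v**2 is a perfect square, so there is a single (double) tangent line v = 0, i.e. y = -3. Restricting the cubic part to that line (v = 0) leaves u**3 ≠ 0, so f is not divisible by v and the branch is v² ≈ -u**3 to lowest order — this is a cusp.
Classification: cusp.


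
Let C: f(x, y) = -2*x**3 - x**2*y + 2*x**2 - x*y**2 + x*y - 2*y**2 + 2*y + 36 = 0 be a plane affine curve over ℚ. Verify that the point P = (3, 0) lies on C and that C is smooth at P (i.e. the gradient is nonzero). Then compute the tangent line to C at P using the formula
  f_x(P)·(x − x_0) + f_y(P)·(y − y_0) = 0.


Tangent line at P: -42*x - 4*y + 126 = 0.

Step 1: f(3, 0) = 0, so P lies on C.
Step 2: partial derivatives
  f_x(x, y) = -6*x**2 - 2*x*y + 4*x - y**2 + y, f_y(x, y) = -x**2 - 2*x*y + x - 4*y + 2.
  f_x(P) = -42, f_y(P) = -4 (gradient nonzero, so P is smooth).
Step 3: tangent line at P: -42·(x − 3) + -4·(y − 0) = 0.
Expanding: -42*x - 4*y + 126 = 0.


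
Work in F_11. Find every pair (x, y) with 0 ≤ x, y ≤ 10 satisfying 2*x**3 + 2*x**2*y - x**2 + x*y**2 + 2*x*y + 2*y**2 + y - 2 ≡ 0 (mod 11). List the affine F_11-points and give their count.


Affine F_11-points: {(1, 5), (1, 8), (2, 7), (2, 9), (4, 0), (4, 6), (9, 0)}; count = 7.

For each of the 121 pairs (x, y) ∈ F_11², evaluate f(x, y) mod 11. Record the zeros.
  x = 0: [0↦9, 1↦1, 2↦8, 3↦8, 4↦1, 5↦9, 6↦10, 7↦4, 8↦2, 9↦4, 10↦10]  zeros at y ∈ ∅
  x = 1: [0↦10, 1↦7, 2↦10, 3↦8, 4↦1, 5↦0, 6↦5, 7↦5, 8↦0, 9↦1, 10↦8]  zeros at y ∈ {5, 8}
  x = 2: [0↦10, 1↦5, 2↦8, 3↦8, 4↦5, 5↦10, 6↦1, 7↦0, 8↦7, 9↦0, 10↦1]  zeros at y ∈ {7, 9}
  x = 3: [0↦10, 1↦7, 2↦3, 3↦9, 4↦3, 5↦7, 6↦10, 7↦1, 8↦2, 9↦2, 10↦1]  zeros at y ∈ ∅
  x = 4: [0↦0, 1↦3, 2↦7, 3↦1, 4↦7, 5↦3, 6↦0, 7↦9, 8↦8, 9↦8, 10↦9]  zeros at y ∈ {0, 6}
  x = 5: [0↦3, 1↦5, 2↦10, 3↦7, 4↦7, 5↦10, 6↦5, 7↦3, 8↦4, 9↦8, 10↦4]  zeros at y ∈ ∅
  x = 6: [0↦9, 1↦3, 2↦2, 3↦6, 4↦4, 5↦7, 6↦4, 7↦6, 8↦2, 9↦3, 10↦9]  zeros at y ∈ ∅
  x = 7: [0↦8, 1↦9, 2↦6, 3↦10, 4↦10, 5↦6, 6↦9, 7↦8, 8↦3, 9↦5, 10↦3]  zeros at y ∈ ∅
  x = 8: [0↦1, 1↦2, 2↦1, 3↦9, 4↦4, 5↦8, 6↦10, 7↦10, 8↦8, 9↦4, 10↦9]  zeros at y ∈ ∅
  x = 9: [0↦0, 1↦5, 2↦10, 3↦4, 4↦9, 5↦3, 6↦8, 7↦2, 8↦7, 9↦1, 10↦6]  zeros at y ∈ {0}
  x = 10: [0↦6, 1↦8, 2↦1, 3↦7, 4↦4, 5↦3, 6↦4, 7↦7, 8↦1, 9↦8, 10↦6]  zeros at y ∈ ∅
Collecting zeros: affine points = {(1, 5), (1, 8), (2, 7), (2, 9), (4, 0), (4, 6), (9, 0)}.
Total count |C(F_11)_aff| = 7.


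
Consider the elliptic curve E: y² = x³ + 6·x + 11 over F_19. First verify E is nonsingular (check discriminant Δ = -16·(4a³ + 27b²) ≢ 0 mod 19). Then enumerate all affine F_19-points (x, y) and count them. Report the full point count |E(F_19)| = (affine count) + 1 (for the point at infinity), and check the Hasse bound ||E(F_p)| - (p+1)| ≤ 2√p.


Affine points = {(0, 7), (0, 12), (4, 2), (4, 17), (6, 4), (6, 15), (7, 4), (7, 15), (8, 1), (8, 18), (10, 8), (10, 11), (12, 5), (12, 14), (13, 5), (13, 14), (16, 2), (16, 17), (18, 2), (18, 17)}; affine count = 20; |E(F_19)| = 21.

Discriminant check: Δ ∝ 4a³ + 27b² = 4·6³ + 27·11² = 4·216 + 27·121 ≡ 8 (mod 19). Nonzero ⇒ E is nonsingular.
For each x ∈ F_19, compute rhs = x³ + 6·x + 11 mod 19, then count y ∈ F_19 with y² ≡ rhs.
  x = 0: rhs = 11, matching y values: 7, 12 (2 points).
  x = 1: rhs = 18, matching y values: none (0 points).
  x = 2: rhs = 12, matching y values: none (0 points).
  x = 3: rhs = 18, matching y values: none (0 points).
  x = 4: rhs = 4, matching y values: 2, 17 (2 points).
  x = 5: rhs = 14, matching y values: none (0 points).
  x = 6: rhs = 16, matching y values: 4, 15 (2 points).
  x = 7: rhs = 16, matching y values: 4, 15 (2 points).
  x = 8: rhs = 1, matching y values: 1, 18 (2 points).
  x = 9: rhs = 15, matching y values: none (0 points).
  x = 10: rhs = 7, matching y values: 8, 11 (2 points).
  x = 11: rhs = 2, matching y values: none (0 points).
  x = 12: rhs = 6, matching y values: 5, 14 (2 points).
  x = 13: rhs = 6, matching y values: 5, 14 (2 points).
  x = 14: rhs = 8, matching y values: none (0 points).
  x = 15: rhs = 18, matching y values: none (0 points).
  x = 16: rhs = 4, matching y values: 2, 17 (2 points).
  x = 17: rhs = 10, matching y values: none (0 points).
  x = 18: rhs = 4, matching y values: 2, 17 (2 points).
Total affine count: 20.
Full point count |E(F_19)| = 20 + 1 = 21.
Hasse bound: |21 − (19+1)| = |1| = 1 ≤ 2√19 ≈ 8.7178 ✓.


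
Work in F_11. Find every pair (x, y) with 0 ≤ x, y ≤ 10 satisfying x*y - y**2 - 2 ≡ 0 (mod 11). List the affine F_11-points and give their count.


Affine F_11-points: {(0, 3), (0, 8), (1, 5), (1, 7), (3, 1), (3, 2), (8, 9), (8, 10), (10, 4), (10, 6)}; count = 10.

For each of the 121 pairs (x, y) ∈ F_11², evaluate f(x, y) mod 11. Record the zeros.
  x = 0: [0↦9, 1↦8, 2↦5, 3↦0, 4↦4, 5↦6, 6↦6, 7↦4, 8↦0, 9↦5, 10↦8]  zeros at y ∈ {3, 8}
  x = 1: [0↦9, 1↦9, 2↦7, 3↦3, 4↦8, 5↦0, 6↦1, 7↦0, 8↦8, 9↦3, 10↦7]  zeros at y ∈ {5, 7}
  x = 2: [0↦9, 1↦10, 2↦9, 3↦6, 4↦1, 5↦5, 6↦7, 7↦7, 8↦5, 9↦1, 10↦6]  zeros at y ∈ ∅
  x = 3: [0↦9, 1↦0, 2↦0, 3↦9, 4↦5, 5↦10, 6↦2, 7↦3, 8↦2, 9↦10, 10↦5]  zeros at y ∈ {1, 2}
  x = 4: [0↦9, 1↦1, 2↦2, 3↦1, 4↦9, 5↦4, 6↦8, 7↦10, 8↦10, 9↦8, 10↦4]  zeros at y ∈ ∅
  x = 5: [0↦9, 1↦2, 2↦4, 3↦4, 4↦2, 5↦9, 6↦3, 7↦6, 8↦7, 9↦6, 10↦3]  zeros at y ∈ ∅
  x = 6: [0↦9, 1↦3, 2↦6, 3↦7, 4↦6, 5↦3, 6↦9, 7↦2, 8↦4, 9↦4, 10↦2]  zeros at y ∈ ∅
  x = 7: [0↦9, 1↦4, 2↦8, 3↦10, 4↦10, 5↦8, 6↦4, 7↦9, 8↦1, 9↦2, 10↦1]  zeros at y ∈ ∅
  x = 8: [0↦9, 1↦5, 2↦10, 3↦2, 4↦3, 5↦2, 6↦10, 7↦5, 8↦9, 9↦0, 10↦0]  zeros at y ∈ {9, 10}
  x = 9: [0↦9, 1↦6, 2↦1, 3↦5, 4↦7, 5↦7, 6↦5, 7↦1, 8↦6, 9↦9, 10↦10]  zeros at y ∈ ∅
  x = 10: [0↦9, 1↦7, 2↦3, 3↦8, 4↦0, 5↦1, 6↦0, 7↦8, 8↦3, 9↦7, 10↦9]  zeros at y ∈ {4, 6}
Collecting zeros: affine points = {(0, 3), (0, 8), (1, 5), (1, 7), (3, 1), (3, 2), (8, 9), (8, 10), (10, 4), (10, 6)}.
Total count |C(F_11)_aff| = 10.


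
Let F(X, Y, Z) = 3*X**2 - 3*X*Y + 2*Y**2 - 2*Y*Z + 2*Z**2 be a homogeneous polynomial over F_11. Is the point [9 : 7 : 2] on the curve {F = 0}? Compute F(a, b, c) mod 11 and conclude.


F(9,7,2) ≡ 0 (mod 11); P is on the curve.

Evaluate F(9, 7, 2) term-by-term (mod 11).
  3*X**2 ↦ 3·81·1·1 = 243
  -3*X*Y ↦ -3·9·7·1 = -189
  2*Y**2 ↦ 2·1·49·1 = 98
  -2*Y*Z ↦ -2·1·7·2 = -28
  2*Z**2 ↦ 2·1·1·4 = 8
Sum: F(9, 7, 2) = (243) + (-189) + (98) + (-28) + (8) = 132.
Reducing mod 11: 132 ≡ 0 (mod 11).
Since F(a, b, c) ≡ 0 (mod 11), P lies on the curve.


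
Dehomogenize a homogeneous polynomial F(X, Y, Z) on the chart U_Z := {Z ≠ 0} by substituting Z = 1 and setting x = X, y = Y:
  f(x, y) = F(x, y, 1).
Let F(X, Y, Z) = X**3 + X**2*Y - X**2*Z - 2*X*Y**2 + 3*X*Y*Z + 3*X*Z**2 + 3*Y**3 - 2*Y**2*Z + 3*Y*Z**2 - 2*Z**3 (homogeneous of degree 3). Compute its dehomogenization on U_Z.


f(x, y) = x**3 + x**2*y - x**2 - 2*x*y**2 + 3*x*y + 3*x + 3*y**3 - 2*y**2 + 3*y - 2

On U_Z we set Z = 1. Each monomial c·X^i·Y^j·Z^k in F becomes c·x^i·y^j·1^k = c·x^i·y^j.
Substituting Z = 1: F(X, Y, 1) = x**3 + x**2*y - x**2 - 2*x*y**2 + 3*x*y + 3*x + 3*y**3 - 2*y**2 + 3*y - 2.
Note: deg(f) ≤ deg(F) = 3; strict inequality happens when F is divisible by Z (lost terms).


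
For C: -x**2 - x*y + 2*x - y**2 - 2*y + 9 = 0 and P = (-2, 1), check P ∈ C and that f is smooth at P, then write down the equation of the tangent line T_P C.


Tangent line at P: 5*x - 2*y + 12 = 0.

Step 1: f(-2, 1) = 0, so P lies on C.
Step 2: partial derivatives
  f_x(x, y) = -2*x - y + 2, f_y(x, y) = -x - 2*y - 2.
  f_x(P) = 5, f_y(P) = -2 (gradient nonzero, so P is smooth).
Step 3: tangent line at P: 5·(x − -2) + -2·(y − 1) = 0.
Expanding: 5*x - 2*y + 12 = 0.


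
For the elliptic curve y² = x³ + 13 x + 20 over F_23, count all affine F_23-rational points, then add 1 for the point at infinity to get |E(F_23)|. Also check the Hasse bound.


Affine points = {(2, 10), (2, 13), (5, 7), (5, 16), (10, 0), (12, 8), (12, 15), (14, 5), (14, 18), (15, 5), (15, 18), (16, 0), (17, 5), (17, 18), (20, 0), (21, 3), (21, 20), (22, 11), (22, 12)}; affine count = 19; |E(F_23)| = 20.

Discriminant check: Δ ∝ 4a³ + 27b² = 4·13³ + 27·20² = 4·2197 + 27·400 ≡ 15 (mod 23). Nonzero ⇒ E is nonsingular.
For each x ∈ F_23, compute rhs = x³ + 13·x + 20 mod 23, then count y ∈ F_23 with y² ≡ rhs.
  x = 0: rhs = 20, matching y values: none (0 points).
  x = 1: rhs = 11, matching y values: none (0 points).
  x = 2: rhs = 8, matching y values: 10, 13 (2 points).
  x = 3: rhs = 17, matching y values: none (0 points).
  x = 4: rhs = 21, matching y values: none (0 points).
  x = 5: rhs = 3, matching y values: 7, 16 (2 points).
  x = 6: rhs = 15, matching y values: none (0 points).
  x = 7: rhs = 17, matching y values: none (0 points).
  x = 8: rhs = 15, matching y values: none (0 points).
  x = 9: rhs = 15, matching y values: none (0 points).
  x = 10: rhs = 0, matching y values: 0 (1 points).
  x = 11: rhs = 22, matching y values: none (0 points).
  x = 12: rhs = 18, matching y values: 8, 15 (2 points).
  x = 13: rhs = 17, matching y values: none (0 points).
  x = 14: rhs = 2, matching y values: 5, 18 (2 points).
  x = 15: rhs = 2, matching y values: 5, 18 (2 points).
  x = 16: rhs = 0, matching y values: 0 (1 points).
  x = 17: rhs = 2, matching y values: 5, 18 (2 points).
  x = 18: rhs = 14, matching y values: none (0 points).
  x = 19: rhs = 19, matching y values: none (0 points).
  x = 20: rhs = 0, matching y values: 0 (1 points).
  x = 21: rhs = 9, matching y values: 3, 20 (2 points).
  x = 22: rhs = 6, matching y values: 11, 12 (2 points).
Total affine count: 19.
Full point count |E(F_23)| = 19 + 1 = 20.
Hasse bound: |20 − (23+1)| = |-4| = 4 ≤ 2√23 ≈ 9.5917 ✓.


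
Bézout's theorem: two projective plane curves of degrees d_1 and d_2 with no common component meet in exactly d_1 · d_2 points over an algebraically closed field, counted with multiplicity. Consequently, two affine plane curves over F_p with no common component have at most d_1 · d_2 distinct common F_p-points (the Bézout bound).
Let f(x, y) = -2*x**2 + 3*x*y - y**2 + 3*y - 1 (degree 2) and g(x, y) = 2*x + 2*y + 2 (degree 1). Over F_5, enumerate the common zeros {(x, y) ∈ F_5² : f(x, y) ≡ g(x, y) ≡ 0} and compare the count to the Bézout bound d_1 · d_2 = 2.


Common zeros: {(0, 4), (2, 2)}; count = 2; Bézout bound = 2.

deg(f) = 2, deg(g) = 1, so Bézout bound = 2.
Scan x ∈ F_5. For each x, list the y ∈ F_5 with f(x, y) ≡ 0 and those with g(x, y) ≡ 0 (mod 5); the common zeros in that column are the intersection.
  x = 0: f ≡ 0 at y ∈ {4}; g ≡ 0 at y ∈ {4}; common: {4}.
  x = 1: f ≡ 0 at y ∈ {2, 4}; g ≡ 0 at y ∈ {3}; common: ∅.
  x = 2: f ≡ 0 at y ∈ {2}; g ≡ 0 at y ∈ {2}; common: {2}.
  x = 3: f ≡ 0 at y ∈ ∅; g ≡ 0 at y ∈ {1}; common: ∅.
  x = 4: f ≡ 0 at y ∈ ∅; g ≡ 0 at y ∈ {0}; common: ∅.
Collecting: common zeros = {(0, 4), (2, 2)}, so the count is 2.
Comparison with the Bézout bound: 2 ≤ 2 = deg(f)·deg(g), as expected for curves with no common component (the bound is attained).


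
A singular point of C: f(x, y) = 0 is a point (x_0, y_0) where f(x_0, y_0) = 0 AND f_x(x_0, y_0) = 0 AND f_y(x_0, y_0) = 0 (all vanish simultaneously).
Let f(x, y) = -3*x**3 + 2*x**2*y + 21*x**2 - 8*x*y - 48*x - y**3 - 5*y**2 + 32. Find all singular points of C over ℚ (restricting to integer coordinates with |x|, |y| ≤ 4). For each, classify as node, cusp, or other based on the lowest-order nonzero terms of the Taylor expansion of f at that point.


Singular points: {(2, -2)}; classification: node.

Compute partial derivatives:
  f_x = -9*x**2 + 4*x*y + 42*x - 8*y - 48.
  f_y = 2*x**2 - 8*x - 3*y**2 - 10*y.
Scan x_0 ∈ {−4, ..., 4}. For each x_0, f_y(x_0, y) is a polynomial in y; find its integer roots y ∈ {−4, ..., 4}, then test f_x and f at those candidates.
  x = -4: f_y(-4, y) = -3*y**2 - 10*y + 64; no integer root y with |y| ≤ 4.
  x = -3: f_y(-3, y) = -3*y**2 - 10*y + 42; no integer root y with |y| ≤ 4.
  x = -2: f_y(-2, y) = -3*y**2 - 10*y + 24; no integer root y with |y| ≤ 4.
  x = -1: f_y(-1, y) = -3*y**2 - 10*y + 10; no integer root y with |y| ≤ 4.
  x = 0: f_y(0, y) = -3*y**2 - 10*y; vanishes at y ∈ {0}. (0, 0): f_x = -48 ≠ 0.
  x = 1: f_y(1, y) = -3*y**2 - 10*y - 6; no integer root y with |y| ≤ 4.
  x = 2: f_y(2, y) = -3*y**2 - 10*y - 8; vanishes at y ∈ {-2}. (2, -2): f_x = 0, f = 0 — SINGULAR.
  x = 3: f_y(3, y) = -3*y**2 - 10*y - 6; no integer root y with |y| ≤ 4.
  x = 4: f_y(4, y) = -3*y**2 - 10*y; vanishes at y ∈ {0}. (4, 0): f_x = -24 ≠ 0.
Only singular point on the grid: (2, -2).
Classify: substitute x = 2 + u, y = -2 + v and expand: f = -3*u**3 + 2*u**2*v - u**2 - v**3 + v**2.
No constant or linear terms (consistent with a singular point). Quadratic part: -u**2 + v**2. Cubic part: -3*u**3 + 2*u**2*v - v**3.
The quadratic part v**2 - u**2 = (v − u)(v + u) splits into two distinct linear factors, so there are two distinct tangent lines y − -2 = ±(x − 2) — this is a node (ordinary double point).
Classification: node.


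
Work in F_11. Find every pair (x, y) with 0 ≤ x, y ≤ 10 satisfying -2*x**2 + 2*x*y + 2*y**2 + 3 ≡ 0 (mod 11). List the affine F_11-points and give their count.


Affine F_11-points: {(0, 2), (0, 9), (2, 2), (2, 7), (5, 7), (5, 10), (6, 1), (6, 4), (9, 4), (9, 9)}; count = 10.

For each of the 121 pairs (x, y) ∈ F_11², evaluate f(x, y) mod 11. Record the zeros.
  x = 0: [0↦3, 1↦5, 2↦0, 3↦10, 4↦2, 5↦9, 6↦9, 7↦2, 8↦10, 9↦0, 10↦5]  zeros at y ∈ {2, 9}
  x = 1: [0↦1, 1↦5, 2↦2, 3↦3, 4↦8, 5↦6, 6↦8, 7↦3, 8↦2, 9↦5, 10↦1]  zeros at y ∈ ∅
  x = 2: [0↦6, 1↦1, 2↦0, 3↦3, 4↦10, 5↦10, 6↦3, 7↦0, 8↦1, 9↦6, 10↦4]  zeros at y ∈ {2, 7}
  x = 3: [0↦7, 1↦4, 2↦5, 3↦10, 4↦8, 5↦10, 6↦5, 7↦4, 8↦7, 9↦3, 10↦3]  zeros at y ∈ ∅
  x = 4: [0↦4, 1↦3, 2↦6, 3↦2, 4↦2, 5↦6, 6↦3, 7↦4, 8↦9, 9↦7, 10↦9]  zeros at y ∈ ∅
  x = 5: [0↦8, 1↦9, 2↦3, 3↦1, 4↦3, 5↦9, 6↦8, 7↦0, 8↦7, 9↦7, 10↦0]  zeros at y ∈ {7, 10}
  x = 6: [0↦8, 1↦0, 2↦7, 3↦7, 4↦0, 5↦8, 6↦9, 7↦3, 8↦1, 9↦3, 10↦9]  zeros at y ∈ {1, 4}
  x = 7: [0↦4, 1↦9, 2↦7, 3↦9, 4↦4, 5↦3, 6↦6, 7↦2, 8↦2, 9↦6, 10↦3]  zeros at y ∈ ∅
  x = 8: [0↦7, 1↦3, 2↦3, 3↦7, 4↦4, 5↦5, 6↦10, 7↦8, 8↦10, 9↦5, 10↦4]  zeros at y ∈ ∅
  x = 9: [0↦6, 1↦4, 2↦6, 3↦1, 4↦0, 5↦3, 6↦10, 7↦10, 8↦3, 9↦0, 10↦1]  zeros at y ∈ {4, 9}
  x = 10: [0↦1, 1↦1, 2↦5, 3↦2, 4↦3, 5↦8, 6↦6, 7↦8, 8↦3, 9↦2, 10↦5]  zeros at y ∈ ∅
Collecting zeros: affine points = {(0, 2), (0, 9), (2, 2), (2, 7), (5, 7), (5, 10), (6, 1), (6, 4), (9, 4), (9, 9)}.
Total count |C(F_11)_aff| = 10.


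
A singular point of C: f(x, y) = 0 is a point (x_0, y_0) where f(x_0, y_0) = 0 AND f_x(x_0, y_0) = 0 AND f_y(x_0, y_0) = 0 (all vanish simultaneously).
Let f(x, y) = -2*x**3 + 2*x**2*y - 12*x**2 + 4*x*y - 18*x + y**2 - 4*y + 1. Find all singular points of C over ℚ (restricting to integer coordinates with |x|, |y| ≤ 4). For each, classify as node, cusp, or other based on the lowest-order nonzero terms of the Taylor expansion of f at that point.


Singular points: {(-1, 3)}; classification: cusp.

Compute partial derivatives:
  f_x = -6*x**2 + 4*x*y - 24*x + 4*y - 18.
  f_y = 2*x**2 + 4*x + 2*y - 4.
Scan x_0 ∈ {−4, ..., 4}. For each x_0, f_y(x_0, y) is a polynomial in y; find its integer roots y ∈ {−4, ..., 4}, then test f_x and f at those candidates.
  x = -4: f_y(-4, y) = 2*y + 12; no integer root y with |y| ≤ 4.
  x = -3: f_y(-3, y) = 2*y + 2; vanishes at y ∈ {-1}. (-3, -1): f_x = 8 ≠ 0.
  x = -2: f_y(-2, y) = 2*y - 4; vanishes at y ∈ {2}. (-2, 2): f_x = -2 ≠ 0.
  x = -1: f_y(-1, y) = 2*y - 6; vanishes at y ∈ {3}. (-1, 3): f_x = 0, f = 0 — SINGULAR.
  x = 0: f_y(0, y) = 2*y - 4; vanishes at y ∈ {2}. (0, 2): f_x = -10 ≠ 0.
  x = 1: f_y(1, y) = 2*y + 2; vanishes at y ∈ {-1}. (1, -1): f_x = -56 ≠ 0.
  x = 2: f_y(2, y) = 2*y + 12; no integer root y with |y| ≤ 4.
  x = 3: f_y(3, y) = 2*y + 26; no integer root y with |y| ≤ 4.
  x = 4: f_y(4, y) = 2*y + 44; no integer root y with |y| ≤ 4.
Only singular point on the grid: (-1, 3).
Classify: substitute x = -1 + u, y = 3 + v and expand: f = -2*u**3 + 2*u**2*v + v**2.
No constant or linear terms (consistent with a singular point). Quadratic part: v**2. Cubic part: -2*u**3 + 2*u**2*v.
The quadratic part v**2 is a perfect square, so there is a single (double) tangent line v = 0, i.e. y = 3. Restricting the cubic part to that line (v = 0) leaves -2*u**3 ≠ 0, so f is not divisible by v and the branch is v² ≈ 2*u**3 to lowest order — this is a cusp.
Classification: cusp.


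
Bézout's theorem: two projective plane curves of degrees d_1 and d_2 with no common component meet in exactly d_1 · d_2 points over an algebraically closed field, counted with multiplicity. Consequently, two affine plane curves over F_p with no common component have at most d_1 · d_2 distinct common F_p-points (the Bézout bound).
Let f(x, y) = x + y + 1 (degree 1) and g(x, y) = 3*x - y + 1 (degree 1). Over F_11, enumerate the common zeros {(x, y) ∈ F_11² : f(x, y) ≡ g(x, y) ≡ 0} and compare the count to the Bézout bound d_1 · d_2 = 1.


Common zeros: {(5, 5)}; count = 1; Bézout bound = 1.

deg(f) = 1, deg(g) = 1, so Bézout bound = 1.
Scan x ∈ F_11. For each x, list the y ∈ F_11 with f(x, y) ≡ 0 and those with g(x, y) ≡ 0 (mod 11); the common zeros in that column are the intersection.
  x = 0: f ≡ 0 at y ∈ {10}; g ≡ 0 at y ∈ {1}; common: ∅.
  x = 1: f ≡ 0 at y ∈ {9}; g ≡ 0 at y ∈ {4}; common: ∅.
  x = 2: f ≡ 0 at y ∈ {8}; g ≡ 0 at y ∈ {7}; common: ∅.
  x = 3: f ≡ 0 at y ∈ {7}; g ≡ 0 at y ∈ {10}; common: ∅.
  x = 4: f ≡ 0 at y ∈ {6}; g ≡ 0 at y ∈ {2}; common: ∅.
  x = 5: f ≡ 0 at y ∈ {5}; g ≡ 0 at y ∈ {5}; common: {5}.
  x = 6: f ≡ 0 at y ∈ {4}; g ≡ 0 at y ∈ {8}; common: ∅.
  x = 7: f ≡ 0 at y ∈ {3}; g ≡ 0 at y ∈ {0}; common: ∅.
  x = 8: f ≡ 0 at y ∈ {2}; g ≡ 0 at y ∈ {3}; common: ∅.
  x = 9: f ≡ 0 at y ∈ {1}; g ≡ 0 at y ∈ {6}; common: ∅.
  x = 10: f ≡ 0 at y ∈ {0}; g ≡ 0 at y ∈ {9}; common: ∅.
Collecting: common zeros = {(5, 5)}, so the count is 1.
Comparison with the Bézout bound: 1 ≤ 1 = deg(f)·deg(g), as expected for curves with no common component (the bound is attained).


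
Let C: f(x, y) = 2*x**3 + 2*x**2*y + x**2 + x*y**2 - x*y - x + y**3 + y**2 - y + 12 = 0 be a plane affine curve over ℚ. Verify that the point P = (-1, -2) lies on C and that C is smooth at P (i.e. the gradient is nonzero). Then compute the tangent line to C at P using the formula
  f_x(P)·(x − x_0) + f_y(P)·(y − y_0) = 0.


Tangent line at P: 17*x + 14*y + 45 = 0.

Step 1: f(-1, -2) = 0, so P lies on C.
Step 2: partial derivatives
  f_x(x, y) = 6*x**2 + 4*x*y + 2*x + y**2 - y - 1, f_y(x, y) = 2*x**2 + 2*x*y - x + 3*y**2 + 2*y - 1.
  f_x(P) = 17, f_y(P) = 14 (gradient nonzero, so P is smooth).
Step 3: tangent line at P: 17·(x − -1) + 14·(y − -2) = 0.
Expanding: 17*x + 14*y + 45 = 0.


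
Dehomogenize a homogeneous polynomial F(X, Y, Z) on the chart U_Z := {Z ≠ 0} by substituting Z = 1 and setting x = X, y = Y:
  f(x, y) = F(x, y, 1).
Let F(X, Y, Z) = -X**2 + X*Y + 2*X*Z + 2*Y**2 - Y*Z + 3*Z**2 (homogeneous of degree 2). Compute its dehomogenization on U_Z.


f(x, y) = -x**2 + x*y + 2*x + 2*y**2 - y + 3

On U_Z we set Z = 1. Each monomial c·X^i·Y^j·Z^k in F becomes c·x^i·y^j·1^k = c·x^i·y^j.
Substituting Z = 1: F(X, Y, 1) = -x**2 + x*y + 2*x + 2*y**2 - y + 3.
Note: deg(f) ≤ deg(F) = 2; strict inequality happens when F is divisible by Z (lost terms).


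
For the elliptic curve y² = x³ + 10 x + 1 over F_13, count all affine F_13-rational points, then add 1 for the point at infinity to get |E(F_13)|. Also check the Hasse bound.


Affine points = {(0, 1), (0, 12), (1, 5), (1, 8), (2, 4), (2, 9), (4, 1), (4, 12), (6, 2), (6, 11), (9, 1), (9, 12), (10, 3), (10, 10), (11, 5), (11, 8), (12, 4), (12, 9)}; affine count = 18; |E(F_13)| = 19.

Discriminant check: Δ ∝ 4a³ + 27b² = 4·10³ + 27·1² = 4·1000 + 27·1 ≡ 10 (mod 13). Nonzero ⇒ E is nonsingular.
For each x ∈ F_13, compute rhs = x³ + 10·x + 1 mod 13, then count y ∈ F_13 with y² ≡ rhs.
  x = 0: rhs = 1, matching y values: 1, 12 (2 points).
  x = 1: rhs = 12, matching y values: 5, 8 (2 points).
  x = 2: rhs = 3, matching y values: 4, 9 (2 points).
  x = 3: rhs = 6, matching y values: none (0 points).
  x = 4: rhs = 1, matching y values: 1, 12 (2 points).
  x = 5: rhs = 7, matching y values: none (0 points).
  x = 6: rhs = 4, matching y values: 2, 11 (2 points).
  x = 7: rhs = 11, matching y values: none (0 points).
  x = 8: rhs = 8, matching y values: none (0 points).
  x = 9: rhs = 1, matching y values: 1, 12 (2 points).
  x = 10: rhs = 9, matching y values: 3, 10 (2 points).
  x = 11: rhs = 12, matching y values: 5, 8 (2 points).
  x = 12: rhs = 3, matching y values: 4, 9 (2 points).
Total affine count: 18.
Full point count |E(F_13)| = 18 + 1 = 19.
Hasse bound: |19 − (13+1)| = |5| = 5 ≤ 2√13 ≈ 7.2111 ✓.


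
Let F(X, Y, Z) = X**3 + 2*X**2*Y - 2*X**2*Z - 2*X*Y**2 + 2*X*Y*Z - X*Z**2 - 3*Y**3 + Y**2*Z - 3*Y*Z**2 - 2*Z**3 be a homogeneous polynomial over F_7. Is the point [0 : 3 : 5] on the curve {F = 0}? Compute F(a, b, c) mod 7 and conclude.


F(0,3,5) ≡ 0 (mod 7); P is on the curve.

Evaluate F(0, 3, 5) term-by-term (mod 7).
  X**3 ↦ 1·0·1·1 = 0
  2*X**2*Y ↦ 2·0·3·1 = 0
  -2*X**2*Z ↦ -2·0·1·5 = 0
  -2*X*Y**2 ↦ -2·0·9·1 = 0
  2*X*Y*Z ↦ 2·0·3·5 = 0
  -X*Z**2 ↦ -1·0·1·25 = 0
  -3*Y**3 ↦ -3·1·27·1 = -81
  Y**2*Z ↦ 1·1·9·5 = 45
  -3*Y*Z**2 ↦ -3·1·3·25 = -225
  -2*Z**3 ↦ -2·1·1·125 = -250
Sum: F(0, 3, 5) = (0) + (0) + (0) + (0) + (0) + (0) + (-81) + (45) + (-225) + (-250) = -511.
Reducing mod 7: -511 ≡ 0 (mod 7).
Since F(a, b, c) ≡ 0 (mod 7), P lies on the curve.


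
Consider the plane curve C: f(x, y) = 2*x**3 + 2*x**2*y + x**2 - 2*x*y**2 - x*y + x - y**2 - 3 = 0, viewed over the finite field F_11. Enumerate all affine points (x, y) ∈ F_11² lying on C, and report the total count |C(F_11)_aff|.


Affine F_11-points: {(2, 2), (2, 8), (3, 4), (3, 6), (4, 2), (4, 6), (5, 9), (8, 2), (8, 7)}; count = 9.

For each of the 121 pairs (x, y) ∈ F_11², evaluate f(x, y) mod 11. Record the zeros.
  x = 0: [0↦8, 1↦7, 2↦4, 3↦10, 4↦3, 5↦5, 6↦5, 7↦3, 8↦10, 9↦4, 10↦7]  zeros at y ∈ ∅
  x = 1: [0↦1, 1↦10, 2↦2, 3↦10, 4↦1, 5↦8, 6↦9, 7↦4, 8↦4, 9↦9, 10↦8]  zeros at y ∈ ∅
  x = 2: [0↦8, 1↦9, 2↦0, 3↦3, 4↦7, 5↦1, 6↦7, 7↦3, 8↦0, 9↦9, 10↦8]  zeros at y ∈ {2, 8}
  x = 3: [0↦8, 1↦5, 2↦10, 3↦1, 4↦0, 5↦7, 6↦0, 7↦1, 8↦10, 9↦5, 10↦8]  zeros at y ∈ {4, 6}
  x = 4: [0↦2, 1↦10, 2↦0, 3↦5, 4↦3, 5↦5, 6↦0, 7↦10, 8↦2, 9↦9, 10↦9]  zeros at y ∈ {2, 6}
  x = 5: [0↦2, 1↦3, 2↦4, 3↦5, 4↦6, 5↦7, 6↦8, 7↦9, 8↦10, 9↦0, 10↦1]  zeros at y ∈ {9}
  x = 6: [0↦9, 1↦7, 2↦1, 3↦2, 4↦10, 5↦3, 6↦3, 7↦10, 8↦2, 9↦1, 10↦7]  zeros at y ∈ ∅
  x = 7: [0↦2, 1↦1, 2↦3, 3↦8, 4↦5, 5↦5, 6↦8, 7↦3, 8↦1, 9↦2, 10↦6]  zeros at y ∈ ∅
  x = 8: [0↦4, 1↦8, 2↦0, 3↦2, 4↦3, 5↦3, 6↦2, 7↦0, 8↦8, 9↦4, 10↦10]  zeros at y ∈ {2, 7}
  x = 9: [0↦5, 1↦7, 2↦4, 3↦7, 4↦5, 5↦9, 6↦8, 7↦2, 8↦2, 9↦8, 10↦9]  zeros at y ∈ ∅
  x = 10: [0↦6, 1↦10, 2↦5, 3↦2, 4↦1, 5↦2, 6↦5, 7↦10, 8↦6, 9↦4, 10↦4]  zeros at y ∈ ∅
Collecting zeros: affine points = {(2, 2), (2, 8), (3, 4), (3, 6), (4, 2), (4, 6), (5, 9), (8, 2), (8, 7)}.
Total count |C(F_11)_aff| = 9.
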